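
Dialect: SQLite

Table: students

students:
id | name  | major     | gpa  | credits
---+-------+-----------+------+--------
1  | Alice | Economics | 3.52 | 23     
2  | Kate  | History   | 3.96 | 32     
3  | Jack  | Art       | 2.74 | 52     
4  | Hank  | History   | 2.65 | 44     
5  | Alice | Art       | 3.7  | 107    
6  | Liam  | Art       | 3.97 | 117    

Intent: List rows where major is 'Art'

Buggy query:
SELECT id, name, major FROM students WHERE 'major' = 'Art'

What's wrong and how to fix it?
Bug: 'major' in single quotes is a string literal, not the column; the comparison is literal-vs-literal and never true

Fix: Remove the quotes around the column name (or use double quotes for an identifier)

Corrected query:
SELECT id, name, major FROM students WHERE major = 'Art'

Result:
id | name  | major
---+-------+------
3  | Jack  | Art  
5  | Alice | Art  
6  | Liam  | Art  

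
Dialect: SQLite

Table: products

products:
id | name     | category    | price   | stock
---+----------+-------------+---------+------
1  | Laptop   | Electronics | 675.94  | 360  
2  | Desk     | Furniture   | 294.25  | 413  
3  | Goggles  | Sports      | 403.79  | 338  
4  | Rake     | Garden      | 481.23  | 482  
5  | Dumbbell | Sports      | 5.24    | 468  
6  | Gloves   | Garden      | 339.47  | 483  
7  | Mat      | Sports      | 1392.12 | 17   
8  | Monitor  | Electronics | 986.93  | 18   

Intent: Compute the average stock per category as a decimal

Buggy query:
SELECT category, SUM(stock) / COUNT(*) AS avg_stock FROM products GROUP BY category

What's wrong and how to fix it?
Bug: SUM(stock) and COUNT(*) are both integers; the division truncates the fractional part

Fix: Multiply by 1.0 (or CAST to REAL) to force floating-point division

Corrected query:
SELECT category, SUM(stock) * 1.0 / COUNT(*) AS avg_stock FROM products GROUP BY category

Result:
category    | avg_stock 
------------+-----------
Electronics | 189       
Furniture   | 413       
Garden      | 482.5     
Sports      | 274.333333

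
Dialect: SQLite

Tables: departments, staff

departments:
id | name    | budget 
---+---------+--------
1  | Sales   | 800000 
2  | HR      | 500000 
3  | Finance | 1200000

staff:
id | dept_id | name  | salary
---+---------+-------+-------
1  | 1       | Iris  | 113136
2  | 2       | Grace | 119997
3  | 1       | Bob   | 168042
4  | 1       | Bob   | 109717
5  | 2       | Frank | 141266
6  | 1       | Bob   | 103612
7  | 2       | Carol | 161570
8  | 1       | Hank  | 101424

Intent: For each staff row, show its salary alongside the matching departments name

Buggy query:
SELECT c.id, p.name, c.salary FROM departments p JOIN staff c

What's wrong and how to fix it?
Bug: JOIN with no ON clause produces a cartesian product; every staff row pairs with every departments row

Fix: Specify the join condition linking the foreign key to the parent id

Corrected query:
SELECT c.id, p.name, c.salary FROM departments p JOIN staff c ON c.dept_id = p.id

Result:
id | name  | salary
---+-------+-------
1  | Sales | 113136
2  | HR    | 119997
3  | Sales | 168042
4  | Sales | 109717
5  | HR    | 141266
6  | Sales | 103612
7  | HR    | 161570
8  | Sales | 101424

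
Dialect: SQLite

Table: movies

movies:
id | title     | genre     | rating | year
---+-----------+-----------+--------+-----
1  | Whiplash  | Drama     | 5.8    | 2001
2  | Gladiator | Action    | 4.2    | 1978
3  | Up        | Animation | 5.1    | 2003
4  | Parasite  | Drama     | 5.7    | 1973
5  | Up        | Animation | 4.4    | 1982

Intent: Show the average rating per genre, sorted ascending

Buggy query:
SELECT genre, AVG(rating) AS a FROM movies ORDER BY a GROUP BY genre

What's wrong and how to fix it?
Bug: ORDER BY appears before GROUP BY; SQL clause order requires GROUP BY first

Fix: Reorder: SELECT … FROM … GROUP BY … ORDER BY …

Corrected query:
SELECT genre, AVG(rating) AS a FROM movies GROUP BY genre ORDER BY a

Result:
genre     | a   
----------+-----
Action    | 4.2 
Animation | 4.75
Drama     | 5.75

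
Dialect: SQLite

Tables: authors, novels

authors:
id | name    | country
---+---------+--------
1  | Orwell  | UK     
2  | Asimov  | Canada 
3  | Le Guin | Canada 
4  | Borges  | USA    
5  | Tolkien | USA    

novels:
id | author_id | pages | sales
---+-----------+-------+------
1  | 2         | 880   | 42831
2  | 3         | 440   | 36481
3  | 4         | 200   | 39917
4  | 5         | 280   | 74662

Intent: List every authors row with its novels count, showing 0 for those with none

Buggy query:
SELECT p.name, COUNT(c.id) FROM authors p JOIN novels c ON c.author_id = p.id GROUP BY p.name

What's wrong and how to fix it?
Bug: An inner join excludes parents with zero children

Fix: Switch to LEFT JOIN to retain unmatched parent rows

Corrected query:
SELECT p.name, COUNT(c.id) FROM authors p LEFT JOIN novels c ON c.author_id = p.id GROUP BY p.name

Result:
name    | COUNT(c.id)
--------+------------
Asimov  | 1          
Borges  | 1          
Le Guin | 1          
Orwell  | 0          
Tolkien | 1          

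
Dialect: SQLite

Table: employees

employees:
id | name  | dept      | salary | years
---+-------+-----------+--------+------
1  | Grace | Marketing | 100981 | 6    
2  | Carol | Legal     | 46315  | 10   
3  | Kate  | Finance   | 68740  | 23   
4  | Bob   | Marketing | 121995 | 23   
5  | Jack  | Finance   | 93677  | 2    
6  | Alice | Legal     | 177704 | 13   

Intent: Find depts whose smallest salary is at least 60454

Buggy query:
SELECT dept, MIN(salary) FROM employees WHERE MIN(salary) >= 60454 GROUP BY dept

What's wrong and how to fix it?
Bug: Aggregates like MIN are computed per group after WHERE runs

Fix: Use HAVING for the per-group MIN condition

Corrected query:
SELECT dept, MIN(salary) FROM employees GROUP BY dept HAVING MIN(salary) >= 60454

Result:
dept      | MIN(salary)
----------+------------
Finance   | 68740      
Marketing | 100981     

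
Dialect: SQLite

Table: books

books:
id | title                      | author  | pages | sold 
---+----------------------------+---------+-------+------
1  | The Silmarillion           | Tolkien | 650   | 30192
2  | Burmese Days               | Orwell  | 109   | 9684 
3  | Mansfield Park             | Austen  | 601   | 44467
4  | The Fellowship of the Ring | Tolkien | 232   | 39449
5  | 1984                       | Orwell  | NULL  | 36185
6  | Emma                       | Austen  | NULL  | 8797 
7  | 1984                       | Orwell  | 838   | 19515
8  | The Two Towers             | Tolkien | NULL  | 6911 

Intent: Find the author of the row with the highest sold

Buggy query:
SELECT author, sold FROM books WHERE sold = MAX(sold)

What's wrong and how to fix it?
Bug: MAX(sold) is an aggregate and cannot be used directly in WHERE

Fix: Wrap MAX in a scalar subquery so WHERE compares against a single value

Corrected query:
SELECT author, sold FROM books WHERE sold = (SELECT MAX(sold) FROM books)

Result:
author | sold 
-------+------
Austen | 44467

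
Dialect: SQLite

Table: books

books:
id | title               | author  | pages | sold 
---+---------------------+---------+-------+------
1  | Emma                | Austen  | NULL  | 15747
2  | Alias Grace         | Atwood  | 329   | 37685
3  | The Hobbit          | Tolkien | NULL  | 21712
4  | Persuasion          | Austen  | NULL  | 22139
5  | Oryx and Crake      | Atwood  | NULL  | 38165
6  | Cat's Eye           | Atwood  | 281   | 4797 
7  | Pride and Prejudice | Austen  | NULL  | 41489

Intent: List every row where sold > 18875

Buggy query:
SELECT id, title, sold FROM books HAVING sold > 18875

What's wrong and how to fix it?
Bug: HAVING filters the output of aggregation, but this query has no GROUP BY and no aggregate functions, so SQLite rejects it (HAVING clause on a non-aggregate query); the condition here is per row

Fix: Replace HAVING with WHERE since the condition applies to individual rows

Corrected query:
SELECT id, title, sold FROM books WHERE sold > 18875

Result:
id | title               | sold 
---+---------------------+------
2  | Alias Grace         | 37685
3  | The Hobbit          | 21712
4  | Persuasion          | 22139
5  | Oryx and Crake      | 38165
7  | Pride and Prejudice | 41489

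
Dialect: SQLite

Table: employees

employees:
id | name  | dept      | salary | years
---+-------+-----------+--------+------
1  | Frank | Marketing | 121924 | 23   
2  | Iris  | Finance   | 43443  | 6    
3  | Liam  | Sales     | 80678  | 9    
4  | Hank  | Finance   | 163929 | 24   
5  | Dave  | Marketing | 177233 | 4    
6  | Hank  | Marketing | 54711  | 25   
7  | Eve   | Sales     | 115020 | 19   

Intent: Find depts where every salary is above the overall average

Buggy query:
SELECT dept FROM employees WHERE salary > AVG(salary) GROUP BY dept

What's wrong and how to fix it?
Bug: AVG() is an aggregate; it can't sit directly in WHERE

Fix: Use a subquery for AVG and a HAVING MIN(...) filter so the condition holds for every row in the group

Corrected query:
SELECT dept FROM employees GROUP BY dept HAVING MIN(salary) > (SELECT AVG(salary) FROM employees)

Result:
(no rows)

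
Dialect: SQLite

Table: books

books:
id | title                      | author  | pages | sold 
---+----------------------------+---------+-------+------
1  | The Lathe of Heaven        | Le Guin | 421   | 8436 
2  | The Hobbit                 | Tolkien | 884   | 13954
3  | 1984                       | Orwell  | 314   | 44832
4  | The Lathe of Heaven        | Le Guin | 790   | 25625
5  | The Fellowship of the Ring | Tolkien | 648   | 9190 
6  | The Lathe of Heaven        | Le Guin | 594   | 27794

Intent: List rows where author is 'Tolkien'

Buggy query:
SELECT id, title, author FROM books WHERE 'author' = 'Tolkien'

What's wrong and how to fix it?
Bug: 'author' in single quotes is a string literal, not the column; the comparison is literal-vs-literal and never true

Fix: Reference the column as author without single quotes

Corrected query:
SELECT id, title, author FROM books WHERE author = 'Tolkien'

Result:
id | title                      | author 
---+----------------------------+--------
2  | The Hobbit                 | Tolkien
5  | The Fellowship of the Ring | Tolkien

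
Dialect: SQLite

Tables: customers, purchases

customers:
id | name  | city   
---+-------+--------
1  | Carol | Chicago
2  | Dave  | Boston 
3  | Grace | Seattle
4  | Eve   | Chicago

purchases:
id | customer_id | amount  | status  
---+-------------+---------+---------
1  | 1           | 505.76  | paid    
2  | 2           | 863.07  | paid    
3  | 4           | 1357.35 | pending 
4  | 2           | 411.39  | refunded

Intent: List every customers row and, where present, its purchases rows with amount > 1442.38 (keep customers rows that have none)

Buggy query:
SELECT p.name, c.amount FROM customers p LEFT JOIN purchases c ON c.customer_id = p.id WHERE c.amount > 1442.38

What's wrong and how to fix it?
Bug: Filtering c.amount in WHERE discards the NULL rows produced by LEFT JOIN, turning it into an inner join

Fix: Put 'c.amount > 1442.38' in the JOIN's ON clause instead of WHERE

Corrected query:
SELECT p.name, c.amount FROM customers p LEFT JOIN purchases c ON c.customer_id = p.id AND c.amount > 1442.38

Result:
name  | amount
------+-------
Carol | NULL  
Dave  | NULL  
Grace | NULL  
Eve   | NULL  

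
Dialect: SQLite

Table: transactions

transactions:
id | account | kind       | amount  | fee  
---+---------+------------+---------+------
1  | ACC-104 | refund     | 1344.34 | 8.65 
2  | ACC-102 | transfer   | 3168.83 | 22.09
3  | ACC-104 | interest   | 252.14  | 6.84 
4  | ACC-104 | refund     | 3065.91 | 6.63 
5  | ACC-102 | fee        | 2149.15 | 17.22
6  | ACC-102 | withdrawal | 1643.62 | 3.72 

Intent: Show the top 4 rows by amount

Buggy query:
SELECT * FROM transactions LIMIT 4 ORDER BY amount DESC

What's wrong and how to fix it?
Bug: LIMIT must come after ORDER BY

Fix: Swap the clauses: ORDER BY first, then LIMIT

Corrected query:
SELECT * FROM transactions ORDER BY amount DESC LIMIT 4

Result:
id | account | kind       | amount  | fee  
---+---------+------------+---------+------
2  | ACC-102 | transfer   | 3168.83 | 22.09
4  | ACC-104 | refund     | 3065.91 | 6.63 
5  | ACC-102 | fee        | 2149.15 | 17.22
6  | ACC-102 | withdrawal | 1643.62 | 3.72 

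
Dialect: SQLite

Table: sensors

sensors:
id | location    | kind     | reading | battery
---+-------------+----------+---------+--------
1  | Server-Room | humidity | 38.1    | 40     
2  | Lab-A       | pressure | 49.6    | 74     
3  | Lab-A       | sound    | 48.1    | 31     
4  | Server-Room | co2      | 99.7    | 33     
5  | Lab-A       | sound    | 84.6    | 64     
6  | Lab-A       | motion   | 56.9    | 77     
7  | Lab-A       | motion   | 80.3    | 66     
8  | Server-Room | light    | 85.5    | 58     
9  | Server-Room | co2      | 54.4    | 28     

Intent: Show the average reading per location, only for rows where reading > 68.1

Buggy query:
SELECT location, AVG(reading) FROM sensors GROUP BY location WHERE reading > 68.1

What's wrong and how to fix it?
Bug: WHERE cannot follow GROUP BY

Fix: Place WHERE between FROM and GROUP BY

Corrected query:
SELECT location, AVG(reading) FROM sensors WHERE reading > 68.1 GROUP BY location

Result:
location    | AVG(reading)
------------+-------------
Lab-A       | 82.45       
Server-Room | 92.6        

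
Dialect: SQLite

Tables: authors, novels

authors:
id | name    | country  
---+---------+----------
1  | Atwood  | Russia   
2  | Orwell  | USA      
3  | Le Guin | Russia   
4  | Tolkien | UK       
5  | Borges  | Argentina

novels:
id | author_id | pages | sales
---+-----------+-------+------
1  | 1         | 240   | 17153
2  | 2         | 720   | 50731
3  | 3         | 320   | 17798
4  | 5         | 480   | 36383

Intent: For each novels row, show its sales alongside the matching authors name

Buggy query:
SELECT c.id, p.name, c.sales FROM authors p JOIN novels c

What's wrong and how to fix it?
Bug: Missing join condition: each novels row is matched to all authors rows instead of just its own

Fix: Specify the join condition linking the foreign key to the parent id

Corrected query:
SELECT c.id, p.name, c.sales FROM authors p JOIN novels c ON c.author_id = p.id

Result:
id | name    | sales
---+---------+------
1  | Atwood  | 17153
2  | Orwell  | 50731
3  | Le Guin | 17798
4  | Borges  | 36383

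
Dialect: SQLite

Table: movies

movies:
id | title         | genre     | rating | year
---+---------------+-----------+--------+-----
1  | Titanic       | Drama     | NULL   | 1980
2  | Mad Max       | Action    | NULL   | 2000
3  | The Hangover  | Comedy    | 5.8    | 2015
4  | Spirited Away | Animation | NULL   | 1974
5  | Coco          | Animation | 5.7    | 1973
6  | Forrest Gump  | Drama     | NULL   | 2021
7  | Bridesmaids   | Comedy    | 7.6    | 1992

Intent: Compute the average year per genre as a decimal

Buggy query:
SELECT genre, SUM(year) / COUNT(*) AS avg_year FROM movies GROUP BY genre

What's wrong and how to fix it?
Bug: Both operands are integers, so '/' performs integer division and truncates

Fix: Cast one side to REAL so the division keeps the fractional part

Corrected query:
SELECT genre, SUM(year) * 1.0 / COUNT(*) AS avg_year FROM movies GROUP BY genre

Result:
genre     | avg_year
----------+---------
Action    | 2000    
Animation | 1973.5  
Comedy    | 2003.5  
Drama     | 2000.5  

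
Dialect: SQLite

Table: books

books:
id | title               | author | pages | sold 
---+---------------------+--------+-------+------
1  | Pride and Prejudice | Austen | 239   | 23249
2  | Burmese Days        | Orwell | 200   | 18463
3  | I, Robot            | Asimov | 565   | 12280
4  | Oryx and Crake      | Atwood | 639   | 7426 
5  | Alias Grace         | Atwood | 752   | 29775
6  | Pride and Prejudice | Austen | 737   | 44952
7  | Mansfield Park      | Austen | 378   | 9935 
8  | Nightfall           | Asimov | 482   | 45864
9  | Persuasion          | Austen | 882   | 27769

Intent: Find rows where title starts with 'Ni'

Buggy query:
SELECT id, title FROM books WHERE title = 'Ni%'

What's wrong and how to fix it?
Bug: Wildcards only work with LIKE; '=' treats '%' as a literal character

Fix: Use LIKE for wildcard pattern matching

Corrected query:
SELECT id, title FROM books WHERE title LIKE 'Ni%'

Result:
id | title    
---+----------
8  | Nightfall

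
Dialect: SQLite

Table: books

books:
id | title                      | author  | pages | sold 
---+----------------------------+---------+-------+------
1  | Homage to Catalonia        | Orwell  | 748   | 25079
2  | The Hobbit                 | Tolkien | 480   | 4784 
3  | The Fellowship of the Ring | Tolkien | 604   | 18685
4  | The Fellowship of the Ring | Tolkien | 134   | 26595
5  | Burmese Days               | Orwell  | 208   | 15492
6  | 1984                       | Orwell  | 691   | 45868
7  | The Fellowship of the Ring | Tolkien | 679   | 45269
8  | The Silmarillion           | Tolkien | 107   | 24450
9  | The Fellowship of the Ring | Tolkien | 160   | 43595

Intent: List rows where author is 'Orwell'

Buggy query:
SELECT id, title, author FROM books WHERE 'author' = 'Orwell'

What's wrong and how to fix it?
Bug: Single quotes denote string literals in SQL; the column name is being compared as a constant string

Fix: Reference the column as author without single quotes

Corrected query:
SELECT id, title, author FROM books WHERE author = 'Orwell'

Result:
id | title               | author
---+---------------------+-------
1  | Homage to Catalonia | Orwell
5  | Burmese Days        | Orwell
6  | 1984                | Orwell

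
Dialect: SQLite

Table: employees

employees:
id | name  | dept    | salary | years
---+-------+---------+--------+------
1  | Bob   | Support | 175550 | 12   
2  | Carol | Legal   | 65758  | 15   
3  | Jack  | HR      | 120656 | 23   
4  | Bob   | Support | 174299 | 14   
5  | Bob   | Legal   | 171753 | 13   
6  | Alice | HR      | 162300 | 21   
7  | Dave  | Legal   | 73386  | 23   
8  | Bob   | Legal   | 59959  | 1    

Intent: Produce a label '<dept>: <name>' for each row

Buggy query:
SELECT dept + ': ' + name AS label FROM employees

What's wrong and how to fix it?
Bug: SQLite uses || for string concatenation; + coerces text to numbers (yielding 0)

Fix: Replace + with || to concatenate text

Corrected query:
SELECT dept || ': ' || name AS label FROM employees

Result:
label       
------------
Support: Bob
Legal: Carol
HR: Jack    
Support: Bob
Legal: Bob  
HR: Alice   
Legal: Dave 
Legal: Bob  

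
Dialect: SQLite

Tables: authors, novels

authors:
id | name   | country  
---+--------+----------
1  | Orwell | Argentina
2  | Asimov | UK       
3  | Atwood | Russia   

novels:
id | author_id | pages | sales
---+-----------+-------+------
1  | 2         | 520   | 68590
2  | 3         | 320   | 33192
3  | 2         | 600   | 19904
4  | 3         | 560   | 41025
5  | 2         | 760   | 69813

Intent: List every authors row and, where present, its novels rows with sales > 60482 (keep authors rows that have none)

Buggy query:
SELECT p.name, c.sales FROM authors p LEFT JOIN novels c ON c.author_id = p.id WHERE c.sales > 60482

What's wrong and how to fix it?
Bug: Filtering c.sales in WHERE discards the NULL rows produced by LEFT JOIN, turning it into an inner join

Fix: Put 'c.sales > 60482' in the JOIN's ON clause instead of WHERE

Corrected query:
SELECT p.name, c.sales FROM authors p LEFT JOIN novels c ON c.author_id = p.id AND c.sales > 60482

Result:
name   | sales
-------+------
Orwell | NULL 
Asimov | 68590
Asimov | 69813
Atwood | NULL 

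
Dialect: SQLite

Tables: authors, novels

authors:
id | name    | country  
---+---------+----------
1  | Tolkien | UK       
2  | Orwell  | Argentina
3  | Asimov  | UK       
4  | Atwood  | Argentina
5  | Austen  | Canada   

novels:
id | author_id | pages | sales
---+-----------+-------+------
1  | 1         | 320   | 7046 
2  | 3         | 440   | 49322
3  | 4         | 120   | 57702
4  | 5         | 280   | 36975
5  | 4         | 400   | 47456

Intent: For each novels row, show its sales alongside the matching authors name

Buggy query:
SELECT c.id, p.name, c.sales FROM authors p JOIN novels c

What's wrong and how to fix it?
Bug: JOIN with no ON clause produces a cartesian product; every novels row pairs with every authors row

Fix: Add ON c.author_id = p.id to the JOIN

Corrected query:
SELECT c.id, p.name, c.sales FROM authors p JOIN novels c ON c.author_id = p.id

Result:
id | name    | sales
---+---------+------
1  | Tolkien | 7046 
2  | Asimov  | 49322
3  | Atwood  | 57702
4  | Austen  | 36975
5  | Atwood  | 47456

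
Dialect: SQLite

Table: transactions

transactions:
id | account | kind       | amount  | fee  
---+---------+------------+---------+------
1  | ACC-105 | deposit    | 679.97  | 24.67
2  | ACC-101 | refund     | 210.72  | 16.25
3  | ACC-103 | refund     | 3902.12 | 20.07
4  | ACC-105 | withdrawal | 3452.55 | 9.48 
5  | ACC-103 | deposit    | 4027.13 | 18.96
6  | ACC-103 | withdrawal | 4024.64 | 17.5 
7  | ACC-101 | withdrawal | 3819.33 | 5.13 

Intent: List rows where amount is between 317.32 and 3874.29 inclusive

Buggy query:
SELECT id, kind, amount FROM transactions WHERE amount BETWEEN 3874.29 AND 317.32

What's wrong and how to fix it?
Bug: The bounds are reversed; BETWEEN a AND b requires a <= b to match anything

Fix: Swap the bounds so the smaller value comes first

Corrected query:
SELECT id, kind, amount FROM transactions WHERE amount BETWEEN 317.32 AND 3874.29

Result:
id | kind       | amount 
---+------------+--------
1  | deposit    | 679.97 
4  | withdrawal | 3452.55
7  | withdrawal | 3819.33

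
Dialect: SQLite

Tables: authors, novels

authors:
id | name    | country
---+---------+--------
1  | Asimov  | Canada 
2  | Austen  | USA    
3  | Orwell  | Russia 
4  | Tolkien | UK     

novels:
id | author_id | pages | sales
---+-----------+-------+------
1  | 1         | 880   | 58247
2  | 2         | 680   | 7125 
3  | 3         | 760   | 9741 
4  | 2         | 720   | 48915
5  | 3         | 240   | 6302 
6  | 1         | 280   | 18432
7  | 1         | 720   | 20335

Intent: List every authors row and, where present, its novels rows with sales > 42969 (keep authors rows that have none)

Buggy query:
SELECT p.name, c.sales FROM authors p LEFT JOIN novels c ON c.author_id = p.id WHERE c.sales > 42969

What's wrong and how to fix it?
Bug: Filtering c.sales in WHERE discards the NULL rows produced by LEFT JOIN, turning it into an inner join

Fix: Put 'c.sales > 42969' in the JOIN's ON clause instead of WHERE

Corrected query:
SELECT p.name, c.sales FROM authors p LEFT JOIN novels c ON c.author_id = p.id AND c.sales > 42969

Result:
name    | sales
--------+------
Asimov  | 58247
Austen  | 48915
Orwell  | NULL 
Tolkien | NULL 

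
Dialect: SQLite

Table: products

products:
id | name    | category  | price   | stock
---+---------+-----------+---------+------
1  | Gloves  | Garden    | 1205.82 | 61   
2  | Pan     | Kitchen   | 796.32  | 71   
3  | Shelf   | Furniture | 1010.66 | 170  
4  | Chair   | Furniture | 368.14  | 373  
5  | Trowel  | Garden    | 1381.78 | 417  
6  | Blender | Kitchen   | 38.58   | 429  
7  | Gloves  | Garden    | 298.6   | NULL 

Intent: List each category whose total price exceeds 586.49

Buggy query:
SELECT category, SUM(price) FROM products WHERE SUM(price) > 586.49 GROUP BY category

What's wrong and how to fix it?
Bug: WHERE runs before GROUP BY, so aggregates aren't available there

Fix: Use HAVING (which filters groups after aggregation) instead of WHERE

Corrected query:
SELECT category, SUM(price) FROM products GROUP BY category HAVING SUM(price) > 586.49

Result:
category  | SUM(price)
----------+-----------
Furniture | 1378.8    
Garden    | 2886.2    
Kitchen   | 834.9     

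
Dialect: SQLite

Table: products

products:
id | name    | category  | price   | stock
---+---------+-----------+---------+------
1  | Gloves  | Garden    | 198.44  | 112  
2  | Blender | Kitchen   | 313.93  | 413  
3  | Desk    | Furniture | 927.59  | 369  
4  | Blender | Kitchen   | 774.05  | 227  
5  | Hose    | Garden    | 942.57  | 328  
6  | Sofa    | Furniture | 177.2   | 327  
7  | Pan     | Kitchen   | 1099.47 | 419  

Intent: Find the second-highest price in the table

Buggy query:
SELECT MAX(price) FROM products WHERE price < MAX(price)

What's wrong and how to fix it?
Bug: MAX(price) on the right of the comparison is an aggregate-in-WHERE error

Fix: Put the inner MAX in a scalar subquery

Corrected query:
SELECT MAX(price) FROM products WHERE price < (SELECT MAX(price) FROM products)

Result:
MAX(price)
----------
942.57    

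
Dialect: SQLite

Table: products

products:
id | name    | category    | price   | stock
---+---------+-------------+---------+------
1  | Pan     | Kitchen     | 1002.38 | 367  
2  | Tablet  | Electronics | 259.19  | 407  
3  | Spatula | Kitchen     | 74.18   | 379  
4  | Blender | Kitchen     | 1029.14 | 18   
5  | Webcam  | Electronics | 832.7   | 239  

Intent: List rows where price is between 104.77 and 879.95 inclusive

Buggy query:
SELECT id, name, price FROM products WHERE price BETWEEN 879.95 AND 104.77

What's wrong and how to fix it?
Bug: BETWEEN expects the lower bound first; with 879.95 AND 104.77 the range is empty

Fix: Write BETWEEN 104.77 AND 879.95

Corrected query:
SELECT id, name, price FROM products WHERE price BETWEEN 104.77 AND 879.95

Result:
id | name   | price 
---+--------+-------
2  | Tablet | 259.19
5  | Webcam | 832.7 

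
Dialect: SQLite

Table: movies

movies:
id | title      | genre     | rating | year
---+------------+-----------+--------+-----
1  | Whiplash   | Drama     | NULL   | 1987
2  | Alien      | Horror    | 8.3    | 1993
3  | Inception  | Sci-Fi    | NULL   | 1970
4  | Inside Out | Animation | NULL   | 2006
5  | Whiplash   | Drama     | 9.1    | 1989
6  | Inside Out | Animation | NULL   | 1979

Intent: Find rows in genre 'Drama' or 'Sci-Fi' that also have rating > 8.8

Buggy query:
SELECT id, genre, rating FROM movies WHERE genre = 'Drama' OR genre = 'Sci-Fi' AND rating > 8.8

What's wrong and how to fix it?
Bug: AND binds tighter than OR, so this parses as genre = 'Drama' OR (genre = 'Sci-Fi' AND rating > 8.8)

Fix: Add parentheses around the OR so the AND applies to both alternatives

Corrected query:
SELECT id, genre, rating FROM movies WHERE (genre = 'Drama' OR genre = 'Sci-Fi') AND rating > 8.8

Result:
id | genre | rating
---+-------+-------
5  | Drama | 9.1   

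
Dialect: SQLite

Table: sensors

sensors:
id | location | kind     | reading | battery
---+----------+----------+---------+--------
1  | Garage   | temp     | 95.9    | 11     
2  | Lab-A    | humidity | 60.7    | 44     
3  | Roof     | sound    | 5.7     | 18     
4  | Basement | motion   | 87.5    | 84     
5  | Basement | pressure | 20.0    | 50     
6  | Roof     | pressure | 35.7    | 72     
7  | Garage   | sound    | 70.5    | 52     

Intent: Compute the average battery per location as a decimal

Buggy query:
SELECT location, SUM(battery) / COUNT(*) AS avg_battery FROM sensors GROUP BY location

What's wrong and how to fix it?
Bug: Both operands are integers, so '/' performs integer division and truncates

Fix: Multiply by 1.0 (or CAST to REAL) to force floating-point division

Corrected query:
SELECT location, SUM(battery) * 1.0 / COUNT(*) AS avg_battery FROM sensors GROUP BY location

Result:
location | avg_battery
---------+------------
Basement | 67         
Garage   | 31.5       
Lab-A    | 44         
Roof     | 45         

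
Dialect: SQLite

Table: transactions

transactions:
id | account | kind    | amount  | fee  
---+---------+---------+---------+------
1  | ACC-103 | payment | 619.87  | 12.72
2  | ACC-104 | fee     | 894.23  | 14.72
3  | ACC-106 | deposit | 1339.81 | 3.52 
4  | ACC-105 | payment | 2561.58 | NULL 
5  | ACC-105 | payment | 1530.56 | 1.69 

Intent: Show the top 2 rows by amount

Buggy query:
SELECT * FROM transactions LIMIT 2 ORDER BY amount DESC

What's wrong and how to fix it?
Bug: ORDER BY cannot follow LIMIT; LIMIT is the final clause

Fix: Swap the clauses: ORDER BY first, then LIMIT

Corrected query:
SELECT * FROM transactions ORDER BY amount DESC LIMIT 2

Result:
id | account | kind    | amount  | fee 
---+---------+---------+---------+-----
4  | ACC-105 | payment | 2561.58 | NULL
5  | ACC-105 | payment | 1530.56 | 1.69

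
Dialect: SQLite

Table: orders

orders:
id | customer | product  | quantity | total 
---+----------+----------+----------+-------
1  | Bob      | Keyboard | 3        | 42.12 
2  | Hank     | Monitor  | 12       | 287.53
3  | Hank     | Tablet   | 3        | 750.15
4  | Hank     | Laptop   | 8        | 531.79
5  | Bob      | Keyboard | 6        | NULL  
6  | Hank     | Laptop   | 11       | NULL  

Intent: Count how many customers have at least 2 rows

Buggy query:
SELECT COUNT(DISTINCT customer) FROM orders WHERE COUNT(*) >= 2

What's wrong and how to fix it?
Bug: COUNT(*) cannot appear in WHERE; the per-group count doesn't exist yet

Fix: Use a subquery that GROUPs and filters with HAVING, then count its rows

Corrected query:
SELECT COUNT(*) FROM (SELECT customer FROM orders GROUP BY customer HAVING COUNT(*) >= 2)

Result:
COUNT(*)
--------
2       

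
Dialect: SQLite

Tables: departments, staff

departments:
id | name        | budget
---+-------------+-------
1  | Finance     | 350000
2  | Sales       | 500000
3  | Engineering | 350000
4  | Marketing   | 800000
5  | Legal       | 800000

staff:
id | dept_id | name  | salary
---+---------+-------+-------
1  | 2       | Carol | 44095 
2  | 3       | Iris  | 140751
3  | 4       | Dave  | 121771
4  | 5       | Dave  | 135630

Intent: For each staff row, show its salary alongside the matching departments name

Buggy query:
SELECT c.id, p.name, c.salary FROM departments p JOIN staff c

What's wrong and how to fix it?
Bug: Missing join condition: each staff row is matched to all departments rows instead of just its own

Fix: Specify the join condition linking the foreign key to the parent id

Corrected query:
SELECT c.id, p.name, c.salary FROM departments p JOIN staff c ON c.dept_id = p.id

Result:
id | name        | salary
---+-------------+-------
1  | Sales       | 44095 
2  | Engineering | 140751
3  | Marketing   | 121771
4  | Legal       | 135630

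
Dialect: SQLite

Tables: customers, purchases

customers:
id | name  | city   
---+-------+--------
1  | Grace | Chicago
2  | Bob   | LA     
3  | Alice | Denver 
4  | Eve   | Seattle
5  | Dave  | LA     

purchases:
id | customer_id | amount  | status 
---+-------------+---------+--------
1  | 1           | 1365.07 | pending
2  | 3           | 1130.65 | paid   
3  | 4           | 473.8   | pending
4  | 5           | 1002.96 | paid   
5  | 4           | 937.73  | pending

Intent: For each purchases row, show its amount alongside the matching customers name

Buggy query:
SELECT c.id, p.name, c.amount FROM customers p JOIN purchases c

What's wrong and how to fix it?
Bug: Missing join condition: each purchases row is matched to all customers rows instead of just its own

Fix: Specify the join condition linking the foreign key to the parent id

Corrected query:
SELECT c.id, p.name, c.amount FROM customers p JOIN purchases c ON c.customer_id = p.id

Result:
id | name  | amount 
---+-------+--------
1  | Grace | 1365.07
2  | Alice | 1130.65
3  | Eve   | 473.8  
4  | Dave  | 1002.96
5  | Eve   | 937.73 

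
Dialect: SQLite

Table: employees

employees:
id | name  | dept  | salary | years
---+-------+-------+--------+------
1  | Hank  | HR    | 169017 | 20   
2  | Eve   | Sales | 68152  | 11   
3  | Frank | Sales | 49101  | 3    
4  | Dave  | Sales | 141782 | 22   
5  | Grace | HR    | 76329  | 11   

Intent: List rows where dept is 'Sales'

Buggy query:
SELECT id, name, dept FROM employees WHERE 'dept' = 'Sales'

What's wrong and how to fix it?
Bug: Single quotes denote string literals in SQL; the column name is being compared as a constant string

Fix: Remove the quotes around the column name (or use double quotes for an identifier)

Corrected query:
SELECT id, name, dept FROM employees WHERE dept = 'Sales'

Result:
id | name  | dept 
---+-------+------
2  | Eve   | Sales
3  | Frank | Sales
4  | Dave  | Sales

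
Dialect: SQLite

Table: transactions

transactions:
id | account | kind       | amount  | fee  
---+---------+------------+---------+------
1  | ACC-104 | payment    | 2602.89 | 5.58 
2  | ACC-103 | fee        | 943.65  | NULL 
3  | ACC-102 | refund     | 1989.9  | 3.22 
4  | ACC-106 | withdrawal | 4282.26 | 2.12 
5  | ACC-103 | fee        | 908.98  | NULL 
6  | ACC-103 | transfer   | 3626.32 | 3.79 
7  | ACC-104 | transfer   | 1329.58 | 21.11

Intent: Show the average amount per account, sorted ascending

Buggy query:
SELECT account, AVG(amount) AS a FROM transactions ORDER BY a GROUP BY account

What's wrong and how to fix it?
Bug: GROUP BY must precede ORDER BY

Fix: Reorder: SELECT … FROM … GROUP BY … ORDER BY …

Corrected query:
SELECT account, AVG(amount) AS a FROM transactions GROUP BY account ORDER BY a

Result:
account | a          
--------+------------
ACC-103 | 1826.316667
ACC-104 | 1966.235   
ACC-102 | 1989.9     
ACC-106 | 4282.26    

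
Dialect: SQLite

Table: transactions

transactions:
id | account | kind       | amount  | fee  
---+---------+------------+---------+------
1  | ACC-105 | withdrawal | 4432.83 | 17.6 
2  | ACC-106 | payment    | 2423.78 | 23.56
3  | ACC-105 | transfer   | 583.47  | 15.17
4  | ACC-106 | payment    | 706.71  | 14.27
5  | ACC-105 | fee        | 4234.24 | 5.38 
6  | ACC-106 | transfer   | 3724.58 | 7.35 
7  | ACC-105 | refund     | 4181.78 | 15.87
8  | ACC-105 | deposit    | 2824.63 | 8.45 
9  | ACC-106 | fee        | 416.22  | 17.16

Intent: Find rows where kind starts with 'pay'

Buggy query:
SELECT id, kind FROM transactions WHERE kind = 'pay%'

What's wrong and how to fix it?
Bug: '=' compares the literal string including the % character; pattern matching needs LIKE

Fix: Use LIKE for wildcard pattern matching

Corrected query:
SELECT id, kind FROM transactions WHERE kind LIKE 'pay%'

Result:
id | kind   
---+--------
2  | payment
4  | payment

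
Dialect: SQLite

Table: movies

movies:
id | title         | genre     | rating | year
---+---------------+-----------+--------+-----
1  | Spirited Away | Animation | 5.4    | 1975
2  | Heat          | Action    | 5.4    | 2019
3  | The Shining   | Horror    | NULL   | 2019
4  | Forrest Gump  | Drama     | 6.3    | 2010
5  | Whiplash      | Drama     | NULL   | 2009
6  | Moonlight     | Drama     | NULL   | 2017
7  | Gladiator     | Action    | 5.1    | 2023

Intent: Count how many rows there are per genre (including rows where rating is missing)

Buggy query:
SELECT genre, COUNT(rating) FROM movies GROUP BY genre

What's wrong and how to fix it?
Bug: COUNT(column) counts non-NULL values only; rows with NULL rating aren't counted

Fix: Use COUNT(*) to count all rows regardless of NULL

Corrected query:
SELECT genre, COUNT(*) FROM movies GROUP BY genre

Result:
genre     | COUNT(*)
----------+---------
Action    | 2       
Animation | 1       
Drama     | 3       
Horror    | 1       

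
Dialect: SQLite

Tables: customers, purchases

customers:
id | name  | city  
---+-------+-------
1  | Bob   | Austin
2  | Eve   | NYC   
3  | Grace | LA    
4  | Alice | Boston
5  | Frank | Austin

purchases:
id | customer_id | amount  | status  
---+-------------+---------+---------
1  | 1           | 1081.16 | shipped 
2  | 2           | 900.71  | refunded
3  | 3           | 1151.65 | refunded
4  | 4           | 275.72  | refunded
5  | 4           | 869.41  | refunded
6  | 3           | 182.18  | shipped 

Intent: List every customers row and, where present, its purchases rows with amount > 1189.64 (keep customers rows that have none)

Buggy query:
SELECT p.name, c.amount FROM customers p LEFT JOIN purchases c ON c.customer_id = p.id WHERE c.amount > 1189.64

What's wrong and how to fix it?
Bug: Filtering c.amount in WHERE discards the NULL rows produced by LEFT JOIN, turning it into an inner join

Fix: Move the right-table condition into the ON clause so unmatched parents are kept

Corrected query:
SELECT p.name, c.amount FROM customers p LEFT JOIN purchases c ON c.customer_id = p.id AND c.amount > 1189.64

Result:
name  | amount
------+-------
Bob   | NULL  
Eve   | NULL  
Grace | NULL  
Alice | NULL  
Frank | NULL  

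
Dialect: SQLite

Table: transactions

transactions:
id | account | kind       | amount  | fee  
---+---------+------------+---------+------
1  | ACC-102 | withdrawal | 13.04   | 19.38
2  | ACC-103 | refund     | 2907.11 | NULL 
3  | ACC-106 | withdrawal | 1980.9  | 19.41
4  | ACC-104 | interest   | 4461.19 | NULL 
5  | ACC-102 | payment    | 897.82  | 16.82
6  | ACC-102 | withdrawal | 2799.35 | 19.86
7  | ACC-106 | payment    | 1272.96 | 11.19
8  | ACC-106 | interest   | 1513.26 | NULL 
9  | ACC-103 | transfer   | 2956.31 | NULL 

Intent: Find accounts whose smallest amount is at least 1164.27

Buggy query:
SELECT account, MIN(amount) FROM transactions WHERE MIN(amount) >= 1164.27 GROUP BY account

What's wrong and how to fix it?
Bug: Aggregates like MIN are computed per group after WHERE runs

Fix: Replace WHERE with HAVING after the GROUP BY

Corrected query:
SELECT account, MIN(amount) FROM transactions GROUP BY account HAVING MIN(amount) >= 1164.27

Result:
account | MIN(amount)
--------+------------
ACC-103 | 2907.11    
ACC-104 | 4461.19    
ACC-106 | 1272.96    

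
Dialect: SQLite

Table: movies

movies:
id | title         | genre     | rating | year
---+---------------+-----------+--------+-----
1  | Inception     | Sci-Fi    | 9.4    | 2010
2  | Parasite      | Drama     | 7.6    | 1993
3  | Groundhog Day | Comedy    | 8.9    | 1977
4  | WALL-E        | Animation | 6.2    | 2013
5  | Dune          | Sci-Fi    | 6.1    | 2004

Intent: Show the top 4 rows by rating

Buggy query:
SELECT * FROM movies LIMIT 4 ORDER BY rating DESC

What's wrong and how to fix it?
Bug: ORDER BY cannot follow LIMIT; LIMIT is the final clause

Fix: Swap the clauses: ORDER BY first, then LIMIT

Corrected query:
SELECT * FROM movies ORDER BY rating DESC LIMIT 4

Result:
id | title         | genre     | rating | year
---+---------------+-----------+--------+-----
1  | Inception     | Sci-Fi    | 9.4    | 2010
3  | Groundhog Day | Comedy    | 8.9    | 1977
2  | Parasite      | Drama     | 7.6    | 1993
4  | WALL-E        | Animation | 6.2    | 2013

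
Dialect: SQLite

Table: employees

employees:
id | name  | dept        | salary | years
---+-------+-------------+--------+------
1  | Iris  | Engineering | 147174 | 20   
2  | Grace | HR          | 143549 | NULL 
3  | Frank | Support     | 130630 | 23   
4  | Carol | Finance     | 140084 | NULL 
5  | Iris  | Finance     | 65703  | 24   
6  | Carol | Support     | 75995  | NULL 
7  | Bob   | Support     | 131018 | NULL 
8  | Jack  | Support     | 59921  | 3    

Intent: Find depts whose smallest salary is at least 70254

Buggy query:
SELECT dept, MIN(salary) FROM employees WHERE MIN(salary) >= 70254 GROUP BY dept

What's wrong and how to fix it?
Bug: MIN() in WHERE is a misuse of aggregate

Fix: Replace WHERE with HAVING after the GROUP BY

Corrected query:
SELECT dept, MIN(salary) FROM employees GROUP BY dept HAVING MIN(salary) >= 70254

Result:
dept        | MIN(salary)
------------+------------
Engineering | 147174     
HR          | 143549     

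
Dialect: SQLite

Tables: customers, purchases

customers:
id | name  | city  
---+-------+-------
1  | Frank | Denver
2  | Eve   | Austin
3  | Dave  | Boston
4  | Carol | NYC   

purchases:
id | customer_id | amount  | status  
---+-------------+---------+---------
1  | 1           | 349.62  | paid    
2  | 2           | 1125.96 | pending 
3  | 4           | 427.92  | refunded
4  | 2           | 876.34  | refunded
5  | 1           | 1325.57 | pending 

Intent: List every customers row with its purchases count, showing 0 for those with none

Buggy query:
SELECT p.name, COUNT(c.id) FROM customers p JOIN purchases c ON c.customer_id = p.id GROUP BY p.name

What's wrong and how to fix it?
Bug: INNER JOIN drops customers rows that have no matching purchases rows

Fix: Switch to LEFT JOIN to retain unmatched parent rows

Corrected query:
SELECT p.name, COUNT(c.id) FROM customers p LEFT JOIN purchases c ON c.customer_id = p.id GROUP BY p.name

Result:
name  | COUNT(c.id)
------+------------
Carol | 1          
Dave  | 0          
Eve   | 2          
Frank | 2          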